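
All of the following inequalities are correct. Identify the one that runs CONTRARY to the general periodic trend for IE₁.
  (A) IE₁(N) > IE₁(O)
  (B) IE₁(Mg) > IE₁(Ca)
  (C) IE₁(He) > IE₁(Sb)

(A)

The general trend: IE₁ increases across a period and decreases down a group.
(A) N (period 2, group 15) vs O (period 2, group 16): the stated order contradicts the simple trend.
(B) Mg (period 3, group 2) vs Ca (period 4, group 2): the stated order agrees with the simple trend.
(C) He (period 1, group 18) vs Sb (period 5, group 15): the stated order agrees with the simple trend.
The exception is (A): pairing an electron in O's 2p⁴ costs repulsion energy, so O ionizes more easily than half-filled N (2p³).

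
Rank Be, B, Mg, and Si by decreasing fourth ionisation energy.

B > Be > Mg > Si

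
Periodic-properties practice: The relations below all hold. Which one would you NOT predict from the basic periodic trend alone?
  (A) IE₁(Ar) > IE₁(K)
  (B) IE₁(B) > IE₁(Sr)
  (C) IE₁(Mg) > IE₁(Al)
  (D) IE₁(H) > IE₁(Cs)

The general trend: IE₁ increases across a period and decreases down a group.
(A) Ar (period 3, group 18) vs K (period 4, group 1): the stated order agrees with the simple trend.
(B) B (period 2, group 13) vs Sr (period 5, group 2): the stated order agrees with the simple trend.
(C) Mg (period 3, group 2) vs Al (period 3, group 13): the stated order contradicts the simple trend.
(D) H (period 1, group 1) vs Cs (period 6, group 1): the stated order agrees with the simple trend.
The exception is (C): Al's single 3p electron is easier to remove than one from Mg's filled 3s².

(C)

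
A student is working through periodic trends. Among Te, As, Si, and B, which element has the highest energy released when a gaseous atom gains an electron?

Te

B is in period 2, group 13; Si is in period 3, group 14; As is in period 4, group 15; Te is in period 5, group 16.
Atoms with high Z_eff and room in the valence shell (especially the halogens) have the most exothermic electron affinities.
A diagonal step moves right (one effect) and down (the opposite effect) at once.
As > B: the two effects oppose for this pair; the across-period effect wins (78 vs 27 kJ/mol).
Si > As: period and group pull opposite ways; the down-group shift dominates (134 vs 78 kJ/mol).
Te > Si: period and group pull opposite ways; the across-period shift dominates (190 vs 134 kJ/mol).
Approximate values (kJ/mol): B 27, Si 134, As 78, Te 190.
The highest energy released when a gaseous atom gains an electron among these belongs to Te.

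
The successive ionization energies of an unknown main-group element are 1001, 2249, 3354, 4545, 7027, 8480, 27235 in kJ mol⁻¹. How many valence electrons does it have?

Look for the largest jump between consecutive ionization energies: IE7/IE6 ≈ 3.2, far larger than any earlier ratio.
That jump marks the point where a core electron is being removed. So the atom has 6 valence electrons.

6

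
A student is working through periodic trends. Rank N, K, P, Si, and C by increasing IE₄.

Si < P < K < C < N

IE_4 is the cost of taking one more electron from the +3 cation: N³⁺ still has 2 valence electrons; K³⁺ is already 2 electrons into the core; P³⁺ still has 2 valence electrons; Si³⁺ still has 1 valence electron; C³⁺ still has 1 valence electron.
Usually core removal costs more than valence removal, but here the competition is close: a tightly held n=2 valence electron can cost more to remove than an n=3 core electron, so the actual values have to decide it.
Valence configurations: N³⁺ [He]2s², P³⁺ [Ne]3s², Si³⁺ [Ne]3s¹, C³⁺ [He]2s¹.
The numbers (kJ/mol): N 7475, K 5877, P 4964, Si 4356, C 6223.
Overall IE_4 order: Si < P < K < C < N.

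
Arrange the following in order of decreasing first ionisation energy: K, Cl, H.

H is in period 1, group 1; Cl is in period 3, group 17; K is in period 4, group 1.
Across a period the outer electron is held more tightly (higher IE₁); down a group it sits in a higher shell, more shielded, and comes off more easily.
Neither a single period nor a single group — weigh both effects.
Cl > K: both effects reinforce here, so Cl is clearly the higher of the two.
H > Cl: the two effects oppose for this pair; the down-group effect wins (1312 vs 1251 kJ/mol).
Tabulated first ionization energy (kJ/mol): H 1312, Cl 1251, K 419.
So from highest to lowest: H > Cl > K.

H > Cl > K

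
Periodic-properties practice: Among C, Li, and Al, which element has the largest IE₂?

Li

After 1 electron has been removed, what remains? C⁺ still has 3 valence electrons; Li⁺ is the bare [He] core; Al⁺ still has 2 valence electrons.
Pulling an electron out of a noble-gas core costs far more than removing a remaining valence electron, so Li sits at the high end of IE_2.
Valence configurations: C⁺ [He]2s²2p¹, Al⁺ [Ne]3s².
The numbers (kJ/mol): C 2353, Li 7298, Al 1817.
So the second ionization energies run Al < C < Li.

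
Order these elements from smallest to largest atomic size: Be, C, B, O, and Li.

O, C, B, Be, Li

Li is in period 2, group 1; Be is in period 2, group 2; B is in period 2, group 13; C is in period 2, group 14; O is in period 2, group 16.
Atomic radius shrinks across a period as nuclear charge pulls the same shell inward, and grows down a group as new shells are added.
All lie in period 2, so atomic radius increases right to left.
So from smallest to largest: O < C < B < Be < Li.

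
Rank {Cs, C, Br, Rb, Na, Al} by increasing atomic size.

C is in period 2, group 14; Na is in period 3, group 1; Al is in period 3, group 13; Br is in period 4, group 17; Rb is in period 5, group 1; Cs is in period 6, group 1.
Moving right in a period, electrons are added to the same shell under a stronger nuclear pull, so atoms get smaller; moving down, a new shell is opened and atoms get larger.
These span different periods and groups, so the two trends combine.
Br > C: the two effects oppose for this pair; the down-group effect wins (114 vs 75 pm).
Al > Br: the two effects oppose for this pair; the across-period effect wins (126 vs 114 pm).
Na > Al: both are in period 3; the period trend gives Na the larger value.
Rb > Na: they share group 1; the group trend gives Rb the larger value.
Cs > Rb: they share group 1; the group trend gives Cs the larger value.
Approximate values (pm): C 75, Na 155, Al 126, Br 114, Rb 210, Cs 232.
So from smallest to largest: C < Br < Al < Na < Rb < Cs.

C < Br < Al < Na < Rb < Cs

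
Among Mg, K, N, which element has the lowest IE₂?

Mg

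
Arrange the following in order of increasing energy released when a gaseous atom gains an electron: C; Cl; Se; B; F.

B, C, Se, F, Cl

B is in period 2, group 13; C is in period 2, group 14; F is in period 2, group 17; Cl is in period 3, group 17; Se is in period 4, group 16.
Adding an electron releases more energy for atoms nearer the top right (short of the noble gases).
Here both period and group differ, so the two effects have to be weighed against each other.
C > B: both are in period 2; the period trend gives C the larger value.
Se > C: the two effects oppose for this pair; the across-period effect wins (195 vs 122 kJ/mol).
F > Se: relative to Se, both the across-period and down-group shifts push F's electron affinity up.
Cl > F: this pair runs against the simple trend — see the exception note.
Note the exception: Cl has a higher electron affinity than F, contrary to the simple trend — F's small 2p subshell makes the incoming electron feel strong e⁻–e⁻ repulsion, so Cl actually releases more energy on gaining an electron.
Tabulated electron affinity (kJ/mol): B 27, C 122, F 328, Cl 349, Se 195.
So from lowest to highest: B < C < Se < F < Cl.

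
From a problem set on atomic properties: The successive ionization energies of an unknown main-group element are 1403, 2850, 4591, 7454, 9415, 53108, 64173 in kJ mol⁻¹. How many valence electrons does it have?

Look for the largest jump between consecutive ionization energies: IE6/IE5 ≈ 5.6, far larger than any earlier ratio.
That jump marks the point where a core electron is being removed. So the atom has 5 valence electrons.

5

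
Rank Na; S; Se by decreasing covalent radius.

Radius decreases left→right (rising Z_eff, same n) and increases top→bottom (higher n).
These span different periods and groups, so the two trends combine.
Se > S: they share group 16; the group trend gives Se the larger value.
Na > Se: the two effects oppose for this pair; the across-period effect wins (155 vs 116 pm).
For reference (pm): Na 155, S 103, Se 116.
So from largest to smallest: Na > Se > S.

Na > Se > S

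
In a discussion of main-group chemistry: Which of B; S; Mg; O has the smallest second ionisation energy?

After 1 electron has been removed, what remains? B⁺ still has 2 valence electrons; S⁺ still has 5 valence electrons; Mg⁺ still has 1 valence electron; O⁺ still has 5 valence electrons.
All are still removing valence electrons, so compare the +1 ions as you would atoms: IE_2 generally rises across a period (higher Z_eff) and falls down a group (larger shell), subject to the usual subshell exceptions.
Valence configurations: B⁺ [He]2s², S⁺ [Ne]3s²3p³, Mg⁺ [Ne]3s¹, O⁺ [He]2s²2p³.
The numbers (kJ/mol): B 2427, S 2252, Mg 1451, O 3388.
So the second ionization energies run Mg < S < B < O.

Mg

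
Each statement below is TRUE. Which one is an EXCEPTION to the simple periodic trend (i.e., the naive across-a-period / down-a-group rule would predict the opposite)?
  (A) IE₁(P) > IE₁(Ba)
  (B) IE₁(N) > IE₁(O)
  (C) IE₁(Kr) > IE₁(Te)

(B)

The general trend: first ionisation energy increases across a period and decreases down a group.
(A) P (period 3, group 15) vs Ba (period 6, group 2): the stated order agrees with the simple trend.
(B) N (period 2, group 15) vs O (period 2, group 16): the stated order contradicts the simple trend.
(C) Kr (period 4, group 18) vs Te (period 5, group 16): the stated order agrees with the simple trend.
The exception is (B): pairing an electron in O's 2p⁴ costs repulsion energy, so O ionizes more easily than half-filled N (2p³).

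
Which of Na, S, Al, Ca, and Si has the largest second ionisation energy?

Na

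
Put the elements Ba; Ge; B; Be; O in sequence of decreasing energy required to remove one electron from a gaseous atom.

Be is in period 2, group 2; B is in period 2, group 13; O is in period 2, group 16; Ge is in period 4, group 14; Ba is in period 6, group 2.
IE₁ increases left→right with effective nuclear charge and decreases top→bottom as the valence shell moves farther out.
Here both period and group differ, so the two effects have to be weighed against each other.
Ge > Ba: both effects reinforce here, so Ge is clearly the higher of the two.
B > Ge: the two effects oppose for this pair; the down-group effect wins (801 vs 762 kJ/mol).
Be > B: this pair runs against the simple trend — see the exception note.
O > Be: both are in period 2; the period trend gives O the larger value.
Note the exception: Be has a higher first ionization energy than B, contrary to the simple trend — removing B's lone 2p electron is easier than breaking Be's filled 2s².
For reference (kJ/mol): Be 900, B 801, O 1314, Ge 762, Ba 503.
So from highest to lowest: O > Be > B > Ge > Ba.

O > Be > B > Ge > Ba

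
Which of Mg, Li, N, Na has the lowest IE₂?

IE_2 is the cost of taking one more electron from the +1 cation: Mg⁺ still has 1 valence electron; Li⁺ is the bare [He] core; N⁺ still has 4 valence electrons; Na⁺ is the bare [Ne] core.
Breaking into a closed-shell core is much more expensive than removing a leftover valence electron — Na and Li have the largest IE_2 here.
Valence configurations: Mg⁺ [Ne]3s¹, N⁺ [He]2s²2p².
Approximate IE_2 values (kJ/mol): Mg 1451, Li 7298, N 2856, Na 4562.
Hence IE_2: Mg < N < Na < Li.

Mg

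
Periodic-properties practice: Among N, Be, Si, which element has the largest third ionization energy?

Consider each +2 ion: N²⁺ still has 3 valence electrons; Be²⁺ is the bare [He] core; Si²⁺ still has 2 valence electrons.
Pulling an electron out of a noble-gas core costs far more than removing a remaining valence electron, so Be sits at the high end of IE_3.
Valence configurations: N²⁺ [He]2s²2p¹, Si²⁺ [Ne]3s².
Tabulated IE_3 (kJ/mol): N 4578, Be 14849, Si 3232.
Hence IE_3: Si < N < Be.

Be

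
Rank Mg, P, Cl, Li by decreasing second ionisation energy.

After 1 electron has been removed, what remains? Mg⁺ still has 1 valence electron; P⁺ still has 4 valence electrons; Cl⁺ still has 6 valence electrons; Li⁺ is the bare [He] core.
Pulling an electron out of a noble-gas core costs far more than removing a remaining valence electron, so Li sits at the high end of IE_2.
Valence configurations: Mg⁺ [Ne]3s¹, P⁺ [Ne]3s²3p², Cl⁺ [Ne]3s²3p⁴.
Tabulated IE_2 (kJ/mol): Mg 1451, P 1907, Cl 2298, Li 7298.
Overall IE_2 order: Mg < P < Cl < Li.

Li > Cl > P > Mg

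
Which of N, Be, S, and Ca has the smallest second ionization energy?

Ca

IE_2 is the cost of taking one more electron from the +1 cation: N⁺ still has 4 valence electrons; Be⁺ still has 1 valence electron; S⁺ still has 5 valence electrons; Ca⁺ still has 1 valence electron.
All are still removing valence electrons, so compare the +1 ions as you would atoms: IE_2 generally rises across a period (higher Z_eff) and falls down a group (larger shell), subject to the usual subshell exceptions.
Valence configurations: N⁺ [He]2s²2p², Be⁺ [He]2s¹, S⁺ [Ne]3s²3p³, Ca⁺ [Ar]4s¹.
Tabulated IE_2 (kJ/mol): N 2856, Be 1757, S 2252, Ca 1145.
Putting it together, IE_2: Ca < Be < S < N.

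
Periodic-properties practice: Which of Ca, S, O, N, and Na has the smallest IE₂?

Ca

The second ionization energy removes an electron from the +1 ion. For each element: Ca⁺ still has 1 valence electron; S⁺ still has 5 valence electrons; O⁺ still has 5 valence electrons; N⁺ still has 4 valence electrons; Na⁺ is the bare [Ne] core.
Core electrons are held far more tightly than valence electrons, so Na tops the IE_2 order.
Valence configurations: Ca⁺ [Ar]4s¹, S⁺ [Ne]3s²3p³, O⁺ [He]2s²2p³, N⁺ [He]2s²2p².
The numbers (kJ/mol): Ca 1145, S 2252, O 3388, N 2856, Na 4562.
Overall IE_2 order: Ca < S < N < O < Na.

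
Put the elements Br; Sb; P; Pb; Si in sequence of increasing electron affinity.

Pb < P < Sb < Si < Br

Si is in period 3, group 14; P is in period 3, group 15; Br is in period 4, group 17; Sb is in period 5, group 15; Pb is in period 6, group 14.
EA tends to increase across a period and decrease down a group, though the pattern is less regular than for IE or radius.
Here both period and group differ, so the two effects have to be weighed against each other.
P > Pb: relative to Pb, both the across-period and down-group shifts push P's electron affinity up.
Sb > P: this pair runs against the simple trend — see the exception note.
Si > Sb: the two effects oppose for this pair; the down-group effect wins (134 vs 103 kJ/mol).
Br > Si: the two effects oppose for this pair; the across-period effect wins (325 vs 134 kJ/mol).
Note the exception: Sb has a higher electron affinity than P, contrary to the simple trend — both are half-filled np³, but the pairing/repulsion penalty for the added electron shrinks as the p orbitals become larger and more diffuse down the group, and for Sb that outweighs the weaker nuclear attraction.
Note the exception: Si has a higher electron affinity than P, contrary to the simple trend — adding an electron to P's half-filled 3p³ is unfavourable, so Si (3p²) has the more exothermic EA.
For reference (kJ/mol): Si 134, P 72, Br 325, Sb 103, Pb 35.
So from lowest to highest: Pb < P < Sb < Si < Br.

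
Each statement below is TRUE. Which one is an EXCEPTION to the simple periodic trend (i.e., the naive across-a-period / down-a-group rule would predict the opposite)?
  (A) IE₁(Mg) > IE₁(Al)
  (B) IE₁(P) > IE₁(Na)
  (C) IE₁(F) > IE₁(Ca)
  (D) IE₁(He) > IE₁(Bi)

The general trend: first ionisation energy increases across a period and decreases down a group.
(A) Mg (period 3, group 2) vs Al (period 3, group 13): the stated order contradicts the simple trend.
(B) P (period 3, group 15) vs Na (period 3, group 1): the stated order agrees with the simple trend.
(C) F (period 2, group 17) vs Ca (period 4, group 2): the stated order agrees with the simple trend.
(D) He (period 1, group 18) vs Bi (period 6, group 15): the stated order agrees with the simple trend.
The exception is (A): Al's single 3p electron is easier to remove than one from Mg's filled 3s².

(A)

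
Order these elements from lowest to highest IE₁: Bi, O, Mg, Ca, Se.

O is in period 2, group 16; Mg is in period 3, group 2; Ca is in period 4, group 2; Se is in period 4, group 16; Bi is in period 6, group 15.
IE₁ increases left→right with effective nuclear charge and decreases top→bottom as the valence shell moves farther out.
Here both period and group differ, so the two effects have to be weighed against each other.
Bi > Ca: period and group pull opposite ways; the across-period shift dominates (703 vs 590 kJ/mol).
Mg > Bi: period and group pull opposite ways; the down-group shift dominates (738 vs 703 kJ/mol).
Se > Mg: period and group pull opposite ways; the across-period shift dominates (941 vs 738 kJ/mol).
O > Se: they share group 16; the group trend gives O the larger value.
Tabulated first ionization energy (kJ/mol): O 1314, Mg 738, Ca 590, Se 941, Bi 703.
So from lowest to highest: Ca < Bi < Mg < Se < O.

Ca < Bi < Mg < Se < O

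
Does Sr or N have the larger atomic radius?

N is in period 2, group 15; Sr is in period 5, group 2.
Atomic radius shrinks across a period as nuclear charge pulls the same shell inward, and grows down a group as new shells are added.
Neither a single period nor a single group — weigh both effects.
Sr > N: both effects reinforce here, so Sr is clearly the larger of the two.
Approximate values (pm): N 71, Sr 185.
So Sr has the larger atomic radius (Sr > N).

Sr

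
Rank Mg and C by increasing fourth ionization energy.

C < Mg

The fourth ionization energy removes an electron from the +3 ion. For each element: Mg³⁺ is already 1 electron into the core; C³⁺ still has 1 valence electron.
Breaking into a closed-shell core is much more expensive than removing a leftover valence electron — Mg has the largest IE_4 here.
Tabulated IE_4 (kJ/mol): Mg 10543, C 6223.
So the fourth ionization energies run C < Mg.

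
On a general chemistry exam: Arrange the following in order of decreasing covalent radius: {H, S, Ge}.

H is in period 1, group 1; S is in period 3, group 16; Ge is in period 4, group 14.
Radius decreases left→right (rising Z_eff, same n) and increases top→bottom (higher n).
Neither a single period nor a single group — weigh both effects.
S > H: the two effects oppose for this pair; the down-group effect wins (103 vs 32 pm).
Ge > S: both effects reinforce here, so Ge is clearly the larger of the two.
For reference (pm): H 32, S 103, Ge 121.
So from largest to smallest: Ge > S > H.

Ge > S > H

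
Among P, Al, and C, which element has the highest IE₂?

C

After 1 electron has been removed, what remains? P⁺ still has 4 valence electrons; Al⁺ still has 2 valence electrons; C⁺ still has 3 valence electrons.
All are still removing valence electrons, so compare the +1 ions as you would atoms: IE_2 generally rises across a period (higher Z_eff) and falls down a group (larger shell), subject to the usual subshell exceptions.
Valence configurations: P⁺ [Ne]3s²3p², Al⁺ [Ne]3s², C⁺ [He]2s²2p¹.
The numbers (kJ/mol): P 1907, Al 1817, C 2353.
Hence IE_2: Al < P < C.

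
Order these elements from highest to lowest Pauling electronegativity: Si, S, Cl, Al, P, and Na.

Cl > S > P > Si > Al > Na

Na is in period 3, group 1; Al is in period 3, group 13; Si is in period 3, group 14; P is in period 3, group 15; S is in period 3, group 16; Cl is in period 3, group 17.
Electronegativity increases across a period and decreases down a group, tracking effective nuclear charge and atomic size.
All lie in period 3, so electronegativity increases left to right.
So from highest to lowest: Cl > S > P > Si > Al > Na.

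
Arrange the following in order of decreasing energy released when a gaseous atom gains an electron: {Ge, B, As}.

B is in period 2, group 13; Ge is in period 4, group 14; As is in period 4, group 15.
Electron affinity generally becomes more exothermic across a period toward the halogens and less exothermic down a group.
These span different periods and groups, so the two trends combine.
As > B: the two effects oppose for this pair; the across-period effect wins (78 vs 27 kJ/mol).
Ge > As: this pair runs against the simple trend — see the exception note.
Note the exception: Ge has a higher electron affinity than As, contrary to the simple trend — adding an electron to As's half-filled 4p³ is unfavourable, so Ge (4p²) has the more exothermic EA.
Approximate values (kJ/mol): B 27, Ge 119, As 78.
So from highest to lowest: Ge > As > B.

Ge > As > B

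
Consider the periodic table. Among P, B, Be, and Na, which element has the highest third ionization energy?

Consider each +2 ion: P²⁺ still has 3 valence electrons; B²⁺ still has 1 valence electron; Be²⁺ is the bare [He] core; Na²⁺ is already 1 electron into the core.
Breaking into a closed-shell core is much more expensive than removing a leftover valence electron — Na and Be have the largest IE_3 here.
Valence configurations: P²⁺ [Ne]3s²3p¹, B²⁺ [He]2s¹.
Approximate IE_3 values (kJ/mol): P 2914, B 3660, Be 14849, Na 6910.
Overall IE_3 order: P < B < Na < Be.

Be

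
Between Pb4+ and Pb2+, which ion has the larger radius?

Both ions have Z = 82 protons, but Pb4+ has lost more electrons, so its remaining electrons feel a larger effective nuclear charge per electron and are pulled in more tightly.
Higher positive charge → smaller ion, so Pb2+ > Pb4+.

Pb2+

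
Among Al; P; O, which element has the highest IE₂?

O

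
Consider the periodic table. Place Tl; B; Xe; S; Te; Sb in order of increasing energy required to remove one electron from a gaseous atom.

Tl < B < Sb < Te < S < Xe

Across a period the outer electron is held more tightly (higher IE₁); down a group it sits in a higher shell, more shielded, and comes off more easily.
Neither a single period nor a single group — weigh both effects.
B > Tl: B sits above Tl in group 13, so the down-group effect alone puts B higher.
Sb > B: period and group pull opposite ways; the across-period shift dominates (831 vs 801 kJ/mol).
Te > Sb: both are in period 5; the period trend gives Te the larger value.
S > Te: they share group 16; the group trend gives S the larger value.
Xe > S: period and group pull opposite ways; the across-period shift dominates (1170 vs 1000 kJ/mol).
Tabulated first ionization energy (kJ/mol): B 801, S 1000, Sb 831, Te 869, Xe 1170, Tl 589.
So from lowest to highest: Tl < B < Sb < Te < S < Xe.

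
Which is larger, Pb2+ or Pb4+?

Pb2+

Both ions have Z = 82 protons, but Pb4+ has lost more electrons, so its remaining electrons feel a larger effective nuclear charge per electron and are pulled in more tightly.
Higher positive charge → smaller ion, so Pb2+ > Pb4+.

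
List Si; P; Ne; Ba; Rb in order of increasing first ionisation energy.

IE₁ increases left→right with effective nuclear charge and decreases top→bottom as the valence shell moves farther out.
These span different periods and groups, so the two trends combine.
Ba > Rb: the two effects oppose for this pair; the across-period effect wins (503 vs 403 kJ/mol).
Si > Ba: both effects reinforce here, so Si is clearly the higher of the two.
P > Si: both are in period 3; the period trend gives P the larger value.
Ne > P: relative to P, both the across-period and down-group shifts push Ne's first ionization energy up.
Approximate values (kJ/mol): Ne 2081, Si 786, P 1012, Rb 403, Ba 503.
So from lowest to highest: Rb < Ba < Si < P < Ne.

Rb < Ba < Si < P < Ne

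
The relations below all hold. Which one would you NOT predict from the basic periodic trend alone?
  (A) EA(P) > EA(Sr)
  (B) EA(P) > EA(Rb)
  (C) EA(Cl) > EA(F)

(C)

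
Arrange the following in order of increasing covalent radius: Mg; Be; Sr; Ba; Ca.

Be < Mg < Ca < Sr < Ba

Be is in period 2, group 2; Mg is in period 3, group 2; Ca is in period 4, group 2; Sr is in period 5, group 2; Ba is in period 6, group 2.
Across a period the added protons contract the valence shell; down a group each new principal shell makes the atom larger.
All are in group 2, so atomic radius increases down the group.
So from smallest to largest: Be < Mg < Ca < Sr < Ba.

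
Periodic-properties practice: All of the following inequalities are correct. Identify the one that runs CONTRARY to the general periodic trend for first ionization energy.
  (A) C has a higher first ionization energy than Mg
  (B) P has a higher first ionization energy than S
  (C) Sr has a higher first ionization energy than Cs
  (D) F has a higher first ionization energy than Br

The general trend: first ionization energy increases across a period and decreases down a group.
(A) C (period 2, group 14) vs Mg (period 3, group 2): the stated order agrees with the simple trend.
(B) P (period 3, group 15) vs S (period 3, group 16): the stated order contradicts the simple trend.
(C) Sr (period 5, group 2) vs Cs (period 6, group 1): the stated order agrees with the simple trend.
(D) F (period 2, group 17) vs Br (period 4, group 17): the stated order agrees with the simple trend.
The exception is (B): S (3p⁴) ionizes more easily than half-filled P (3p³) because the paired 3p electron in S is pushed out by e⁻–e⁻ repulsion.

(B)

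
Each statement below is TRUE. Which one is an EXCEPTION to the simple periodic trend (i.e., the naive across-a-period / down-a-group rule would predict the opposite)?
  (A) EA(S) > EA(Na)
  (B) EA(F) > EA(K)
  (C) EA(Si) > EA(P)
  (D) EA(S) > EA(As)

(C)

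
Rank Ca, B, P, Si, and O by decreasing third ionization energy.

IE_3 is the cost of taking one more electron from the +2 cation: Ca²⁺ is the bare [Ar] core; B²⁺ still has 1 valence electron; P²⁺ still has 3 valence electrons; Si²⁺ still has 2 valence electrons; O²⁺ still has 4 valence electrons.
Usually core removal costs more than valence removal, but here the competition is close: a tightly held n=2 valence electron can cost more to remove than an n=3 core electron, so the actual values have to decide it.
Valence configurations: B²⁺ [He]2s¹, P²⁺ [Ne]3s²3p¹, Si²⁺ [Ne]3s², O²⁺ [He]2s²2p².
P²⁺ loses a lone 3p electron whereas Si²⁺ must break into a filled 3s² pair, so IE_3(Si) > IE_3(P) even though P has the higher nuclear charge.
Tabulated IE_3 (kJ/mol): Ca 4912, B 3660, P 2914, Si 3232, O 5300.
Hence IE_3: P < Si < B < Ca < O.

O, Ca, B, Si, P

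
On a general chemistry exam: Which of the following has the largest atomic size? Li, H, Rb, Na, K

H is in period 1, group 1; Li is in period 2, group 1; Na is in period 3, group 1; K is in period 4, group 1; Rb is in period 5, group 1.
Moving right in a period, electrons are added to the same shell under a stronger nuclear pull, so atoms get smaller; moving down, a new shell is opened and atoms get larger.
All are in group 1, so atomic radius increases down the group.
The largest atomic size among these belongs to Rb.

Rb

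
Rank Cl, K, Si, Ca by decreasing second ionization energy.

K, Cl, Si, Ca

After 1 electron has been removed, what remains? Cl⁺ still has 6 valence electrons; K⁺ is the bare [Ar] core; Si⁺ still has 3 valence electrons; Ca⁺ still has 1 valence electron.
Breaking into a closed-shell core is much more expensive than removing a leftover valence electron — K has the largest IE_2 here.
Valence configurations: Cl⁺ [Ne]3s²3p⁴, Si⁺ [Ne]3s²3p¹, Ca⁺ [Ar]4s¹.
Approximate IE_2 values (kJ/mol): Cl 2298, K 3052, Si 1577, Ca 1145.
Putting it together, IE_2: Ca < Si < Cl < K.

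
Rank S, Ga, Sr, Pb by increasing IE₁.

Sr < Ga < Pb < S

Across a period the outer electron is held more tightly (higher IE₁); down a group it sits in a higher shell, more shielded, and comes off more easily.
Here both period and group differ, so the two effects have to be weighed against each other.
Ga > Sr: relative to Sr, both the across-period and down-group shifts push Ga's first ionization energy up.
Pb > Ga: period and group pull opposite ways; the across-period shift dominates (716 vs 579 kJ/mol).
S > Pb: both effects reinforce here, so S is clearly the higher of the two.
Tabulated first ionization energy (kJ/mol): S 1000, Ga 579, Sr 550, Pb 716.
So from lowest to highest: Sr < Ga < Pb < S.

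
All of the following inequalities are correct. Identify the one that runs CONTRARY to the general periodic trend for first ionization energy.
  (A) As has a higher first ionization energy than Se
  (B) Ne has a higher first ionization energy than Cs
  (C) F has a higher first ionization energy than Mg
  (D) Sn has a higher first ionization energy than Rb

The general trend: first ionization energy increases across a period and decreases down a group.
(A) As (period 4, group 15) vs Se (period 4, group 16): the stated order contradicts the simple trend.
(B) Ne (period 2, group 18) vs Cs (period 6, group 1): the stated order agrees with the simple trend.
(C) F (period 2, group 17) vs Mg (period 3, group 2): the stated order agrees with the simple trend.
(D) Sn (period 5, group 14) vs Rb (period 5, group 1): the stated order agrees with the simple trend.
The exception is (A): Se (4p⁴) ionizes more easily than half-filled As (4p³).

(A)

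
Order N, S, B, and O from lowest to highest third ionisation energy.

S < B < N < O

IE_3 is the cost of taking one more electron from the +2 cation: N²⁺ still has 3 valence electrons; S²⁺ still has 4 valence electrons; B²⁺ still has 1 valence electron; O²⁺ still has 4 valence electrons.
All are still removing valence electrons, so compare the +2 ions as you would atoms: IE_3 generally rises across a period (higher Z_eff) and falls down a group (larger shell), subject to the usual subshell exceptions.
Valence configurations: N²⁺ [He]2s²2p¹, S²⁺ [Ne]3s²3p², B²⁺ [He]2s¹, O²⁺ [He]2s²2p².
The numbers (kJ/mol): N 4578, S 3357, B 3660, O 5300.
Overall IE_3 order: S < B < N < O.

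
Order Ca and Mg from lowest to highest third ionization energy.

Ca, Mg

Consider each +2 ion: Ca²⁺ is the bare [Ar] core; Mg²⁺ is the bare [Ne] core.
All of these are removing an electron from a noble-gas core or deeper; the smaller core (lower principal quantum number) is held far more tightly, and within a period the higher nuclear charge binds the same core more tightly.
Tabulated IE_3 (kJ/mol): Ca 4912, Mg 7733.
Putting it together, IE_3: Ca < Mg.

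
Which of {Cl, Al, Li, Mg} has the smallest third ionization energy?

Al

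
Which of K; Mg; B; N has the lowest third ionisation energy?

IE_3 is the cost of taking one more electron from the +2 cation: K²⁺ is already 1 electron into the core; Mg²⁺ is the bare [Ne] core; B²⁺ still has 1 valence electron; N²⁺ still has 3 valence electrons.
Usually core removal costs more than valence removal, but here the competition is close: a tightly held n=2 valence electron can cost more to remove than an n=3 core electron, so the actual values have to decide it.
Valence configurations: B²⁺ [He]2s¹, N²⁺ [He]2s²2p¹.
The numbers (kJ/mol): K 4420, Mg 7733, B 3660, N 4578.
Putting it together, IE_3: B < K < N < Mg.

B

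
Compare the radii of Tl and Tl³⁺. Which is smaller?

Tl³⁺

Forming Tl³⁺ removes 3 electrons from Tl. Fewer electrons for the same nuclear charge means less shielding and a higher Z_eff on the remaining electrons, and for main-group metals the entire outer shell is lost.
A cation is smaller than its parent atom: Tl³⁺ < Tl.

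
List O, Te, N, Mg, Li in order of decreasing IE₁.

N > O > Te > Mg > Li

Li is in period 2, group 1; N is in period 2, group 15; O is in period 2, group 16; Mg is in period 3, group 2; Te is in period 5, group 16.
First ionization energy rises across a period (greater Z_eff holds electrons more tightly) and falls down a group (valence electrons are farther from the nucleus).
These span different periods and groups, so the two trends combine.
Mg > Li: period and group pull opposite ways; the across-period shift dominates (738 vs 520 kJ/mol).
Te > Mg: the two effects oppose for this pair; the across-period effect wins (869 vs 738 kJ/mol).
O > Te: O sits above Te in group 16, so the down-group effect alone puts O higher.
N > O: this pair runs against the simple trend — see the exception note.
Note the exception: N has a higher first ionization energy than O, contrary to the simple trend — pairing an electron in O's 2p⁴ costs repulsion energy, so O ionizes more easily than half-filled N (2p³).
For reference (kJ/mol): Li 520, N 1402, O 1314, Mg 738, Te 869.
So from highest to lowest: N > O > Te > Mg > Li.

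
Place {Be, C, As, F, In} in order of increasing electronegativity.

Be is in period 2, group 2; C is in period 2, group 14; F is in period 2, group 17; As is in period 4, group 15; In is in period 5, group 13.
Smaller atoms with higher effective nuclear charge are more electronegative.
Neither a single period nor a single group — weigh both effects.
In > Be: period and group pull opposite ways; the across-period shift dominates (1.78 vs 1.57).
As > In: relative to In, both the across-period and down-group shifts push As's electronegativity up.
C > As: the two effects oppose for this pair; the down-group effect wins (2.55 vs 2.18).
F > C: both are in period 2; the period trend gives F the larger value.
Tabulated electronegativity (Pauling): Be 1.57, C 2.55, F 3.98, As 2.18, In 1.78.
So from lowest to highest: Be < In < As < C < F.

Be < In < As < C < F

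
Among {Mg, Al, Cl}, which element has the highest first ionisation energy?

Cl

Removing the outermost electron gets harder across a period and easier down a group.
All lie in period 3; the across-period trend (first ionization energy increases left to right) applies, with the exception below.
Note the exception: Mg has a higher first ionization energy than Al, contrary to the simple trend — Al's single 3p electron is easier to remove than one from Mg's filled 3s².
Approximate values (kJ/mol): Mg 738, Al 578, Cl 1251.
The highest first ionisation energy among these belongs to Cl.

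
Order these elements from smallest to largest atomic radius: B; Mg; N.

N, B, Mg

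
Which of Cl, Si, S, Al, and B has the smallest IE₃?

Al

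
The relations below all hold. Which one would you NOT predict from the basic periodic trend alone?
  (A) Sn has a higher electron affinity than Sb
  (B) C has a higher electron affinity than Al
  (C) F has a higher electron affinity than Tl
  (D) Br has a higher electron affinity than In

The general trend: electron affinity increases across a period and decreases down a group.
(A) Sn (period 5, group 14) vs Sb (period 5, group 15): the stated order contradicts the simple trend.
(B) C (period 2, group 14) vs Al (period 3, group 13): the stated order agrees with the simple trend.
(C) F (period 2, group 17) vs Tl (period 6, group 13): the stated order agrees with the simple trend.
(D) Br (period 4, group 17) vs In (period 5, group 13): the stated order agrees with the simple trend.
The exception is (A): adding an electron to Sb's half-filled 5p³ is unfavourable, so Sn has the more exothermic EA.

(A)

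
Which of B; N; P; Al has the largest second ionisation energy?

Consider each +1 ion: B⁺ still has 2 valence electrons; N⁺ still has 4 valence electrons; P⁺ still has 4 valence electrons; Al⁺ still has 2 valence electrons.
All are still removing valence electrons, so compare the +1 ions as you would atoms: IE_2 generally rises across a period (higher Z_eff) and falls down a group (larger shell), subject to the usual subshell exceptions.
Valence configurations: B⁺ [He]2s², N⁺ [He]2s²2p², P⁺ [Ne]3s²3p², Al⁺ [Ne]3s².
Approximate IE_2 values (kJ/mol): B 2427, N 2856, P 1907, Al 1817.
So the second ionization energies run Al < P < B < N.

N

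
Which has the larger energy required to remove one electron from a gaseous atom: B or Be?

Be

Be is in period 2, group 2; B is in period 2, group 13.
First ionization energy rises across a period (greater Z_eff holds electrons more tightly) and falls down a group (valence electrons are farther from the nucleus).
All lie in period 2; the across-period trend (first ionization energy increases left to right) applies, with the exception below.
Note the exception: Be has a higher first ionization energy than B, contrary to the simple trend — removing B's lone 2p electron is easier than breaking Be's filled 2s².
Tabulated first ionization energy (kJ/mol): Be 900, B 801.
So Be has the larger energy required to remove one electron from a gaseous atom (Be > B).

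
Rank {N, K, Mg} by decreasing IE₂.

K > N > Mg

After 1 electron has been removed, what remains? N⁺ still has 4 valence electrons; K⁺ is the bare [Ar] core; Mg⁺ still has 1 valence electron.
Pulling an electron out of a noble-gas core costs far more than removing a remaining valence electron, so K sits at the high end of IE_2.
Valence configurations: N⁺ [He]2s²2p², Mg⁺ [Ne]3s¹.
Approximate IE_2 values (kJ/mol): N 2856, K 3052, Mg 1451.
Putting it together, IE_2: Mg < N < K.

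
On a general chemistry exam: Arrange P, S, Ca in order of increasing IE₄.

The fourth ionization energy removes an electron from the +3 ion. For each element: P³⁺ still has 2 valence electrons; S³⁺ still has 3 valence electrons; Ca³⁺ is already 1 electron into the core.
Pulling an electron out of a noble-gas core costs far more than removing a remaining valence electron, so Ca sits at the high end of IE_4.
Valence configurations: P³⁺ [Ne]3s², S³⁺ [Ne]3s²3p¹.
S³⁺ loses a lone 3p electron whereas P³⁺ must break into a filled 3s² pair, so IE_4(P) > IE_4(S) even though S has the higher nuclear charge.
Approximate IE_4 values (kJ/mol): P 4964, S 4556, Ca 6491.
Overall IE_4 order: S < P < Ca.

S < P < Ca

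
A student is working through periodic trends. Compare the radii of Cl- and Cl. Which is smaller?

Cl

Forming Cl- adds 1 electron to Cl. More electron–electron repulsion in the same shell, with unchanged nuclear charge, lets the cloud expand.
An anion is larger than its parent atom: Cl- > Cl.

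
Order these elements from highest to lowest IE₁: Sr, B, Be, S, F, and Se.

F > S > Se > Be > B > Sr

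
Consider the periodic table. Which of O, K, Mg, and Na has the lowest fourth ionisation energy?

K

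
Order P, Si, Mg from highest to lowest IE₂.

P, Si, Mg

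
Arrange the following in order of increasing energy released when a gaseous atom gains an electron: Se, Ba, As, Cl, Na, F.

Ba, Na, As, Se, F, Cl

EA tends to increase across a period and decrease down a group, though the pattern is less regular than for IE or radius.
Neither a single period nor a single group — weigh both effects.
Na > Ba: period and group pull opposite ways; the down-group shift dominates (53 vs 14 kJ/mol).
As > Na: period and group pull opposite ways; the across-period shift dominates (78 vs 53 kJ/mol).
Se > As: both are in period 4; the period trend gives Se the larger value.
F > Se: both effects reinforce here, so F is clearly the higher of the two.
Cl > F: this pair runs against the simple trend — see the exception note.
Note the exception: Cl has a higher electron affinity than F, contrary to the simple trend — F's small 2p subshell makes the incoming electron feel strong e⁻–e⁻ repulsion, so Cl actually releases more energy on gaining an electron.
For reference (kJ/mol): F 328, Na 53, Cl 349, As 78, Se 195, Ba 14.
So from lowest to highest: Ba < Na < As < Se < F < Cl.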